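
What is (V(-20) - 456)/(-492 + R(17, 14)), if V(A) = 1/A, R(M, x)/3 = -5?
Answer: 9121/10140 ≈ 0.89951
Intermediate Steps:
R(M, x) = -15 (R(M, x) = 3*(-5) = -15)
(V(-20) - 456)/(-492 + R(17, 14)) = (1/(-20) - 456)/(-492 - 15) = (-1/20 - 456)/(-507) = -1/507*(-9121/20) = 9121/10140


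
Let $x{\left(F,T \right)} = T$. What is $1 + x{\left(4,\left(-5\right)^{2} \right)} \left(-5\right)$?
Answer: $-124$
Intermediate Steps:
$1 + x{\left(4,\left(-5\right)^{2} \right)} \left(-5\right) = 1 + \left(-5\right)^{2} \left(-5\right) = 1 + 25 \left(-5\right) = 1 - 125 = -124$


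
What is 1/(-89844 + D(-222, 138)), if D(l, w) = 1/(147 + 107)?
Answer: -254/22820375 ≈ -1.1130e-5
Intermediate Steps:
D(l, w) = 1/254
1/(-89844 + D(-222, 138)) = 1/(-89844 + 1/254) = 1/(-22820375/254) = -254/22820375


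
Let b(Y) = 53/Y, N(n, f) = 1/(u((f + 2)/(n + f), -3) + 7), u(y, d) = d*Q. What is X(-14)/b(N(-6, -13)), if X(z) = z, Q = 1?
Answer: -7/106 ≈ -0.066038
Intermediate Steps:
u(y, d) = d (u(y, d) = d*1 = d)
N(n, f) = ¼ (N(n, f) = 1/(-3 + 7) = 1/4 = ¼)
X(-14)/b(N(-6, -13)) = -14/(53/(¼)) = -14/(53*4) = -14/212 = -14*1/212 = -7/106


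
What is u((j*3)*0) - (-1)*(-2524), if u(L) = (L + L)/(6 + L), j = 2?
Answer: -2524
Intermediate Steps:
u(L) = 2*L/(6 + L) (u(L) = (2*L)/(6 + L) = 2*L/(6 + L))
u((j*3)*0) - (-1)*(-2524) = 2*((2*3)*0)/(6 + (2*3)*0) - (-1)*(-2524) = 2*(6*0)/(6 + 6*0) - 1*2524 = 2*0/(6 + 0) - 2524 = 2*0/6 - 2524 = 2*0*(⅙) - 2524 = 0 - 2524 = -2524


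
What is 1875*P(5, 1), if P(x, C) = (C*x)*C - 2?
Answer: 5625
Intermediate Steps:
P(x, C) = -2 + x*C**2 (P(x, C) = x*C**2 - 2 = -2 + x*C**2)
1875*P(5, 1) = 1875*(-2 + 5*1**2) = 1875*(-2 + 5*1) = 1875*(-2 + 5) = 1875*3 = 5625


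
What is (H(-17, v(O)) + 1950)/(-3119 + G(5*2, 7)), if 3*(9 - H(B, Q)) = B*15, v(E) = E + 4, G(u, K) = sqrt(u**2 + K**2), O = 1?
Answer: -227687/347429 - 73*sqrt(149)/347429 ≈ -0.65791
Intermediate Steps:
G(u, K) = sqrt(K**2 + u**2)
v(E) = 4 + E
H(B, Q) = 9 - 5*B (H(B, Q) = 9 - B*15/3 = 9 - 5*B)
(H(-17, v(O)) + 1950)/(-3119 + G(5*2, 7)) = ((9 - 5*(-17)) + 1950)/(-3119 + sqrt(7**2 + (5*2)**2)) = ((9 + 85) + 1950)/(-3119 + sqrt(49 + 10**2)) = (94 + 1950)/(-3119 + sqrt(49 + 100)) = 2044/(-3119 + sqrt(149))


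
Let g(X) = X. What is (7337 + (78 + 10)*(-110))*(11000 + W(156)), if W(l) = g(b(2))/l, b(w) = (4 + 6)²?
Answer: -335068525/13 ≈ -2.5774e+7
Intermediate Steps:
b(w) = 100 (b(w) = 10² = 100)
W(l) = 100/l
(7337 + (78 + 10)*(-110))*(11000 + W(156)) = (7337 + (78 + 10)*(-110))*(11000 + 100/156) = (7337 + 88*(-110))*(11000 + 100*(1/156)) = (7337 - 9680)*(11000 + 25/39) = -2343*429025/39 = -335068525/13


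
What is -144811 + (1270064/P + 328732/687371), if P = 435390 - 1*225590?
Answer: -2610289430687307/18026304475 ≈ -1.4480e+5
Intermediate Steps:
P = 209800 (P = 435390 - 225590 = 209800)
-144811 + (1270064/P + 328732/687371) = -144811 + (1270064/209800 + 328732/687371) = -144811 + (1270064*(1/209800) + 328732*(1/687371)) = -144811 + (158758/26225 + 328732/687371) = -144811 + 117746641918/18026304475 = -2610289430687307/18026304475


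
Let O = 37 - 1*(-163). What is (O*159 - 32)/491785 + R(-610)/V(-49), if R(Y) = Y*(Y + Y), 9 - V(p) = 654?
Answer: -73193181328/63440265 ≈ -1153.7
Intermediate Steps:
V(p) = -645 (V(p) = 9 - 1*654 = 9 - 654 = -645)
R(Y) = 2*Y² (R(Y) = Y*(2*Y) = 2*Y²)
O = 200 (O = 37 + 163 = 200)
(O*159 - 32)/491785 + R(-610)/V(-49) = (200*159 - 32)/491785 + (2*(-610)²)/(-645) = (31800 - 32)*(1/491785) + (2*372100)*(-1/645) = 31768*(1/491785) + 744200*(-1/645) = 31768/491785 - 148840/129 = -73193181328/63440265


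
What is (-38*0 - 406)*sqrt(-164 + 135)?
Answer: -406*I*sqrt(29) ≈ -2186.4*I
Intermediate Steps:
(-38*0 - 406)*sqrt(-164 + 135) = (0 - 406)*sqrt(-29) = -406*I*sqrt(29)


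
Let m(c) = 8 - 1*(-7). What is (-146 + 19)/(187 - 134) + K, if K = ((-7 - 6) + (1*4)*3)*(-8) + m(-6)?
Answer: 1092/53 ≈ 20.604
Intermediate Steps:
m(c) = 15 (m(c) = 8 + 7 = 15)
K = 23 (K = ((-7 - 6) + (1*4)*3)*(-8) + 15 = (-13 + 4*3)*(-8) + 15 = (-13 + 12)*(-8) + 15 = -1*(-8) + 15 = 8 + 15 = 23)
(-146 + 19)/(187 - 134) + K = (-146 + 19)/(187 - 134) + 23 = -127/53 + 23 = 1092/53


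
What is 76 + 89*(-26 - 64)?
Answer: -7934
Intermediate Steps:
76 + 89*(-26 - 64) = 76 + 89*(-90) = 76 - 8010 = -7934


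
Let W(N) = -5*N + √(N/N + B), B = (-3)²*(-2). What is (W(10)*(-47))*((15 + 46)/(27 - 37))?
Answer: -14335 + 2867*I*√17/10 ≈ -14335.0 + 1182.1*I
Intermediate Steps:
B = -18 (B = 9*(-2) = -18)
W(N) = -5*N + I*√17 (W(N) = -5*N + √(N/N - 18) = -5*N + √(1 - 18) = -5*N + √(-17) = -5*N + I*√17)
(W(10)*(-47))*((15 + 46)/(27 - 37)) = ((-5*10 + I*√17)*(-47))*((15 + 46)/(27 - 37)) = ((-50 + I*√17)*(-47))*(61/(-10)) = (2350 - 47*I*√17)*(61*(-⅒)) = (2350 - 47*I*√17)*(-61/10) = -14335 + 2867*I*√17/10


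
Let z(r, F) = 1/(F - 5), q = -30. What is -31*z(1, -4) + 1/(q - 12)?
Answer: 431/126 ≈ 3.4206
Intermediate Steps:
z(r, F) = 1/(-5 + F)
-31*z(1, -4) + 1/(q - 12) = -31/(-5 - 4) + 1/(-30 - 12) = -31/(-9) + 1/(-42) = -31*(-⅑) - 1/42 = 31/9 - 1/42 = 431/126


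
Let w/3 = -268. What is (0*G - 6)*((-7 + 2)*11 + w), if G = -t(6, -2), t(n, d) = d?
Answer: 5154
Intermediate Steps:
w = -804 (w = 3*(-268) = -804)
G = 2 (G = -1*(-2) = 2)
(0*G - 6)*((-7 + 2)*11 + w) = (0*2 - 6)*((-7 + 2)*11 - 804) = (0 - 6)*(-5*11 - 804) = -6*(-55 - 804) = -6*(-859) = 5154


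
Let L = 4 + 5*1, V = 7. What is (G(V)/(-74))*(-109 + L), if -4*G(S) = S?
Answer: -175/74 ≈ -2.3649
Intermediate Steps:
G(S) = -S/4
L = 9 (L = 4 + 5 = 9)
(G(V)/(-74))*(-109 + L) = (-¼*7/(-74))*(-109 + 9) = -7/4*(-1/74)*(-100) = (7/296)*(-100) = -175/74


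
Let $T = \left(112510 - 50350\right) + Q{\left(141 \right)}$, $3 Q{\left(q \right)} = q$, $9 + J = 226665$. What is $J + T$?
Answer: $288863$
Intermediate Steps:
$J = 226656$ ($J = -9 + 226665 = 226656$)
$Q{\left(q \right)} = \frac{q}{3}$
$T = 62207$ ($T = \left(112510 - 50350\right) + \frac{1}{3} \cdot 141 = 62160 + 47 = 62207$)
$J + T = 226656 + 62207 = 288863$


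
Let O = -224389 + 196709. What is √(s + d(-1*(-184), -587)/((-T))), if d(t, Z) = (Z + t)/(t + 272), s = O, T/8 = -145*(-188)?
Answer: I*√1069270247485564635/6215280 ≈ 166.37*I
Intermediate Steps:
T = 218080 (T = 8*(-145*(-188)) = 8*27260 = 218080)
O = -27680
s = -27680
d(t, Z) = (Z + t)/(272 + t)
√(s + d(-1*(-184), -587)/((-T))) = √(-27680 + ((-587 - 1*(-184))/(272 - 1*(-184)))/((-1*218080))) = √(-27680 + ((-587 + 184)/(272 + 184))/(-218080)) = √(-27680 + (-403/456)*(-1/218080)) = √(-27680 + ((1/456)*(-403))*(-1/218080)) = √(-27680 - 403/456*(-1/218080)) = √(-27680 + 403/99444480) = √(-2752623205997/99444480) = I*√1069270247485564635/6215280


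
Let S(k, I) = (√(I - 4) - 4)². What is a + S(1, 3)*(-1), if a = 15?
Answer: 8*I ≈ 8.0*I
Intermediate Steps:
S(k, I) = (-4 + √(-4 + I))² (S(k, I) = (√(-4 + I) - 4)² = (-4 + √(-4 + I))²)
a + S(1, 3)*(-1) = 15 + (-4 + √(-4 + 3))²*(-1) = 15 + (-4 + √(-1))²*(-1) = 15 + (-4 + I)²*(-1) = 15 - (-4 + I)²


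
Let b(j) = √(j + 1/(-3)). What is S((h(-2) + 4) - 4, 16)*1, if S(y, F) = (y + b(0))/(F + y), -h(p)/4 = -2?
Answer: ⅓ + I*√3/72 ≈ 0.33333 + 0.024056*I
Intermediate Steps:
h(p) = 8 (h(p) = -4*(-2) = 8)
b(j) = √(-⅓ + j) (b(j) = √(j - ⅓) = √(-⅓ + j))
S(y, F) = (y + I*√3/3)/(F + y) (S(y, F) = (y + √(-3 + 9*0)/3)/(F + y) = (y + √(-3 + 0)/3)/(F + y) = (y + √(-3)/3)/(F + y) = (y + (I*√3)/3)/(F + y) = (y + I*√3/3)/(F + y))
S((h(-2) + 4) - 4, 16)*1 = ((((8 + 4) - 4) + I*√3/3)/(16 + ((8 + 4) - 4)))*1 = (((12 - 4) + I*√3/3)/(16 + (12 - 4)))*1 = ((8 + I*√3/3)/(16 + 8))*1 = ((8 + I*√3/3)/24)*1 = (⅓ + I*√3/72)*1 = ⅓ + I*√3/72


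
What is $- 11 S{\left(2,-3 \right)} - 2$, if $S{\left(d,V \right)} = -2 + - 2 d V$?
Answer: $-112$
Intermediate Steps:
$S{\left(d,V \right)} = -2 - 2 V d$
$- 11 S{\left(2,-3 \right)} - 2 = - 11 \left(-2 - \left(-6\right) 2\right) - 2 = - 11 \left(-2 + 12\right) - 2 = \left(-11\right) 10 - 2 = -110 - 2 = -112$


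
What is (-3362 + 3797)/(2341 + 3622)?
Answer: 435/5963 ≈ 0.072950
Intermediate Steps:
(-3362 + 3797)/(2341 + 3622) = 435/5963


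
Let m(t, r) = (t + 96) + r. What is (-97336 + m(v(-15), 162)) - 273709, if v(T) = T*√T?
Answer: -370787 - 15*I*√15 ≈ -3.7079e+5 - 58.095*I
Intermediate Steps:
v(T) = T^(3/2)
m(t, r) = 96 + r + t (m(t, r) = (96 + t) + r = 96 + r + t)
(-97336 + m(v(-15), 162)) - 273709 = (-97336 + (96 + 162 + (-15)^(3/2))) - 273709 = (-97336 + (96 + 162 - 15*I*√15)) - 273709 = (-97336 + (258 - 15*I*√15)) - 273709 = (-97078 - 15*I*√15) - 273709 = -370787 - 15*I*√15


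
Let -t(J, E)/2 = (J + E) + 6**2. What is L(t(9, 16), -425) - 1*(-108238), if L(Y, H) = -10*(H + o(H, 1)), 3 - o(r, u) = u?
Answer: 112468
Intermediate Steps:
o(r, u) = 3 - u
t(J, E) = -72 - 2*E - 2*J (t(J, E) = -2*((J + E) + 6**2) = -2*((E + J) + 36) = -2*(36 + E + J) = -72 - 2*E - 2*J)
L(Y, H) = -20 - 10*H (L(Y, H) = -10*(H + (3 - 1*1)) = -10*(H + (3 - 1)) = -10*(H + 2) = -10*(2 + H) = -20 - 10*H)
L(t(9, 16), -425) - 1*(-108238) = (-20 - 10*(-425)) - 1*(-108238) = (-20 + 4250) + 108238 = 4230 + 108238 = 112468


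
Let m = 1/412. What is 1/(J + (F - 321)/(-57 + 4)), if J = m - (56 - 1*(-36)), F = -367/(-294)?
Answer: -3209892/275936831 ≈ -0.011633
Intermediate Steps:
m = 1/412 ≈ 0.0024272
F = 367/294 (F = -367*(-1/294) = 367/294 ≈ 1.2483)
J = -37903/412 (J = 1/412 - (56 - 1*(-36)) = 1/412 - (56 + 36) = 1/412 - 1*92 = 1/412 - 92 = -37903/412 ≈ -91.998)
1/(J + (F - 321)/(-57 + 4)) = 1/(-37903/412 + (367/294 - 321)/(-57 + 4)) = 1/(-37903/412 - 94007/294/(-53)) = 1/(-37903/412 - 94007/294*(-1/53)) = 1/(-37903/412 + 94007/15582) = 1/(-275936831/3209892) = -3209892/275936831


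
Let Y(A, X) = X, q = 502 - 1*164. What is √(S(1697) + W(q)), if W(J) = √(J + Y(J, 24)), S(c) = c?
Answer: √(1697 + √362) ≈ 41.425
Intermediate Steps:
q = 338 (q = 502 - 164 = 338)
W(J) = √(24 + J) (W(J) = √(J + 24) = √(24 + J))
√(S(1697) + W(q)) = √(1697 + √(24 + 338)) = √(1697 + √362)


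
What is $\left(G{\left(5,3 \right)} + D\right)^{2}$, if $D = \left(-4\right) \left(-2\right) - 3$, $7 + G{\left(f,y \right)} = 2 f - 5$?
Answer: $9$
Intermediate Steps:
$G{\left(f,y \right)} = -12 + 2 f$ ($G{\left(f,y \right)} = -7 + \left(2 f - 5\right) = -7 + \left(-5 + 2 f\right) = -12 + 2 f$)
$D = 5$ ($D = 8 - 3 = 5$)
$\left(G{\left(5,3 \right)} + D\right)^{2} = \left(\left(-12 + 2 \cdot 5\right) + 5\right)^{2} = \left(\left(-12 + 10\right) + 5\right)^{2} = \left(-2 + 5\right)^{2} = 3^{2} = 9$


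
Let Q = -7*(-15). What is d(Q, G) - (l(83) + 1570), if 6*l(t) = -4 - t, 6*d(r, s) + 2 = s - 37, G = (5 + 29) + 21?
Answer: -9317/6 ≈ -1552.8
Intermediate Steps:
Q = 105
G = 55 (G = 34 + 21 = 55)
d(r, s) = -13/2 + s/6 (d(r, s) = -⅓ + (s - 37)/6 = -⅓ + (-37 + s)/6 = -⅓ + (-37/6 + s/6) = -13/2 + s/6)
l(t) = -⅔ - t/6 (l(t) = (-4 - t)/6 = -⅔ - t/6)
d(Q, G) - (l(83) + 1570) = (-13/2 + (⅙)*55) - ((-⅔ - ⅙*83) + 1570) = (-13/2 + 55/6) - ((-⅔ - 83/6) + 1570) = 8/3 - (-29/2 + 1570) = 8/3 - 1*3111/2 = 8/3 - 3111/2 = -9317/6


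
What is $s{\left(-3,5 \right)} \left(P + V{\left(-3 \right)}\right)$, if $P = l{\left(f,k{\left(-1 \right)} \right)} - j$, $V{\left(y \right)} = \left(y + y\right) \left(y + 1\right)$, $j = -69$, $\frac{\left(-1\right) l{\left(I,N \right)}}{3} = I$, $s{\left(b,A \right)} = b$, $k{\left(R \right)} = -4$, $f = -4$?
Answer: $-279$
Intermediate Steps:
$l{\left(I,N \right)} = - 3 I$
$V{\left(y \right)} = 2 y \left(1 + y\right)$
$P = 81$ ($P = \left(-3\right) \left(-4\right) - -69 = 12 + 69 = 81$)
$s{\left(-3,5 \right)} \left(P + V{\left(-3 \right)}\right) = - 3 \left(81 + 2 \left(-3\right) \left(1 - 3\right)\right) = - 3 \left(81 + 2 \left(-3\right) \left(-2\right)\right) = - 3 \left(81 + 12\right) = \left(-3\right) 93 = -279$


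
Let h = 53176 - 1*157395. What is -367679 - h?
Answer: -263460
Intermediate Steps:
h = -104219 (h = 53176 - 157395 = -104219)
-367679 - h = -367679 - 1*(-104219) = -367679 + 104219 = -263460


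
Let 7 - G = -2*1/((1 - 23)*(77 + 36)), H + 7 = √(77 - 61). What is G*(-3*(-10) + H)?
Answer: 234900/1243 ≈ 188.98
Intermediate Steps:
H = -3 (H = -7 + √(77 - 61) = -7 + √16 = -7 + 4 = -3)
G = 8700/1243 (G = 7 - (-2)/((1 - 23)*(77 + 36)) = 7 - (-2)/((-22*113)) = 7 - (-2)/(-2486) = 7 - (-2)*(-1)/2486 = 7 - 1*1/1243 = 7 - 1/1243 = 8700/1243 ≈ 6.9992)
G*(-3*(-10) + H) = 8700*(-3*(-10) - 3)/1243 = 8700*(30 - 3)/1243 = (8700/1243)*27 = 234900/1243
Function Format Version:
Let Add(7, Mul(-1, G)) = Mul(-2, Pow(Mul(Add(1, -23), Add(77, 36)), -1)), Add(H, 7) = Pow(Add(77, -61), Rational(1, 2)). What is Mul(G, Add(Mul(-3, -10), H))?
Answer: Rational(234900, 1243) ≈ 188.98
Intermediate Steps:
H = -3 (H = Add(-7, Pow(Add(77, -61), Rational(1, 2))) = Add(-7, Pow(16, Rational(1, 2))) = Add(-7, 4) = -3)
G = Rational(8700, 1243) (G = Add(7, Mul(-1, Mul(-2, Pow(Mul(Add(1, -23), Add(77, 36)), -1)))) = Add(7, Mul(-1, Mul(-2, Pow(Mul(-22, 113), -1)))) = Add(7, Mul(-1, Mul(-2, Pow(-2486, -1)))) = Add(7, Mul(-1, Mul(-2, Rational(-1, 2486)))) = Add(7, Mul(-1, Rational(1, 1243))) = Add(7, Rational(-1, 1243)) = Rational(8700, 1243) ≈ 6.9992)
Mul(G, Add(Mul(-3, -10), H)) = Mul(Rational(8700, 1243), Add(Mul(-3, -10), -3)) = Mul(Rational(8700, 1243), Add(30, -3)) = Mul(Rational(8700, 1243), 27) = Rational(234900, 1243)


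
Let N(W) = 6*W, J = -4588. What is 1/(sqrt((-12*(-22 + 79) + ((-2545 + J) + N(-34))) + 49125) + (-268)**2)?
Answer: 4489/322415367 - sqrt(2569)/1289661468 ≈ 1.3884e-5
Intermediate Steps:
1/(sqrt((-12*(-22 + 79) + ((-2545 + J) + N(-34))) + 49125) + (-268)**2) = 1/(sqrt((-12*(-22 + 79) + ((-2545 - 4588) + 6*(-34))) + 49125) + (-268)**2) = 1/(sqrt((-12*57 + (-7133 - 204)) + 49125) + 71824) = 1/(sqrt((-684 - 7337) + 49125) + 71824) = 1/(sqrt(-8021 + 49125) + 71824) = 1/(sqrt(41104) + 71824) = 1/(4*sqrt(2569) + 71824) = 1/(71824 + 4*sqrt(2569))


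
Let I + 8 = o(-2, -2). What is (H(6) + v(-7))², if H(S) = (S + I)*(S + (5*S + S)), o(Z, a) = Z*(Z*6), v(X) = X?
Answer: 840889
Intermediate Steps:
o(Z, a) = 6*Z² (o(Z, a) = Z*(6*Z) = 6*Z²)
I = 16 (I = -8 + 6*(-2)² = -8 + 6*4 = -8 + 24 = 16)
H(S) = 7*S*(16 + S) (H(S) = (S + 16)*(S + (5*S + S)) = (16 + S)*(S + 6*S) = (16 + S)*(7*S) = 7*S*(16 + S))
(H(6) + v(-7))² = (7*6*(16 + 6) - 7)² = (7*6*22 - 7)² = (924 - 7)² = 917² = 840889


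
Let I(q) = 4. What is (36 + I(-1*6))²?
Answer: 1600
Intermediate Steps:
(36 + I(-1*6))² = (36 + 4)² = 40² = 1600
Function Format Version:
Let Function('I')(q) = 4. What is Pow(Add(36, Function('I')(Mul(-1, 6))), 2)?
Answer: 1600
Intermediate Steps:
Pow(Add(36, Function('I')(Mul(-1, 6))), 2) = Pow(Add(36, 4), 2) = Pow(40, 2) = 1600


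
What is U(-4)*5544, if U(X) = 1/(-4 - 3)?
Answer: -792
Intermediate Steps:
U(X) = -1/7 (U(X) = 1/(-7) = -1/7)
U(-4)*5544 = -1/7*5544 = -792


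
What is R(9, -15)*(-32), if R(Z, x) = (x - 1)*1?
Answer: 512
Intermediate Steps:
R(Z, x) = -1 + x (R(Z, x) = (-1 + x)*1 = -1 + x)
R(9, -15)*(-32) = (-1 - 15)*(-32) = -16*(-32) = 512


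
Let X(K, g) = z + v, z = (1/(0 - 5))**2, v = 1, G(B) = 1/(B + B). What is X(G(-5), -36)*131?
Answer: 3406/25 ≈ 136.24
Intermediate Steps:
G(B) = 1/(2*B)
z = 1/25 (z = (1/(-5))**2 = (-1/5)**2 = 1/25 ≈ 0.040000)
X(K, g) = 26/25 (X(K, g) = 1/25 + 1 = 26/25)
X(G(-5), -36)*131 = (26/25)*131 = 3406/25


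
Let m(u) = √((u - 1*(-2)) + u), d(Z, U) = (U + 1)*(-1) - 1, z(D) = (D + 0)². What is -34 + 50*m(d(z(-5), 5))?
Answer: -34 + 100*I*√3 ≈ -34.0 + 173.21*I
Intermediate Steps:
z(D) = D²
d(Z, U) = -2 - U (d(Z, U) = (1 + U)*(-1) - 1 = (-1 - U) - 1 = -2 - U)
m(u) = √(2 + 2*u) (m(u) = √((u + 2) + u) = √((2 + u) + u) = √(2 + 2*u))
-34 + 50*m(d(z(-5), 5)) = -34 + 50*√(2 + 2*(-2 - 1*5)) = -34 + 50*√(2 + 2*(-2 - 5)) = -34 + 50*√(2 + 2*(-7)) = -34 + 50*√(2 - 14) = -34 + 50*√(-12) = -34 + 50*(2*I*√3) = -34 + 100*I*√3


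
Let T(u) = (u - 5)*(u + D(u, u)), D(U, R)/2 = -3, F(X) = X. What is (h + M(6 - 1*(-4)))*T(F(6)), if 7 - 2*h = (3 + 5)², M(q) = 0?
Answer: 0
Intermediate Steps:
D(U, R) = -6 (D(U, R) = 2*(-3) = -6)
T(u) = (-6 + u)*(-5 + u) (T(u) = (u - 5)*(u - 6) = (-5 + u)*(-6 + u) = (-6 + u)*(-5 + u))
h = -57/2 (h = 7/2 - (3 + 5)²/2 = 7/2 - ½*8² = 7/2 - ½*64 = 7/2 - 32 = -57/2 ≈ -28.500)
(h + M(6 - 1*(-4)))*T(F(6)) = (-57/2 + 0)*(30 + 6² - 11*6) = -57*(30 + 36 - 66)/2 = -57/2*0 = 0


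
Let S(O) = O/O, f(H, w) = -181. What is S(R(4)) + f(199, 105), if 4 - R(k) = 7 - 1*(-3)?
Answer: -180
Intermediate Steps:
R(k) = -6 (R(k) = 4 - (7 - 1*(-3)) = 4 - (7 + 3) = 4 - 1*10 = 4 - 10 = -6)
S(O) = 1
S(R(4)) + f(199, 105) = 1 - 181 = -180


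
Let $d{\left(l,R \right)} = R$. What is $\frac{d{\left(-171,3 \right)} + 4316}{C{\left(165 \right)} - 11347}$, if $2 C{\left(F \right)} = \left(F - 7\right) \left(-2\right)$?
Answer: $- \frac{4319}{11505} \approx -0.3754$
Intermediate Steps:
$C{\left(F \right)} = 7 - F$ ($C{\left(F \right)} = \frac{\left(F - 7\right) \left(-2\right)}{2} = \frac{\left(-7 + F\right) \left(-2\right)}{2} = \frac{14 - 2 F}{2} = 7 - F$)
$\frac{d{\left(-171,3 \right)} + 4316}{C{\left(165 \right)} - 11347} = \frac{3 + 4316}{\left(7 - 165\right) - 11347} = \frac{4319}{\left(7 - 165\right) - 11347} = \frac{4319}{-158 - 11347} = \frac{4319}{-11505} = 4319 \left(- \frac{1}{11505}\right) = - \frac{4319}{11505}$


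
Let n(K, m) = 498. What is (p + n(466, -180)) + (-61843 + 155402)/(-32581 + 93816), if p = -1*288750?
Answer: -17651017661/61235 ≈ -2.8825e+5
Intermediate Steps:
p = -288750
(p + n(466, -180)) + (-61843 + 155402)/(-32581 + 93816) = (-288750 + 498) + (-61843 + 155402)/(-32581 + 93816) = -288252 + 93559/61235 = -17651017661/61235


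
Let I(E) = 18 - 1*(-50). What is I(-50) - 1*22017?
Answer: -21949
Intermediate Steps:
I(E) = 68 (I(E) = 18 + 50 = 68)
I(-50) - 1*22017 = 68 - 1*22017 = 68 - 22017 = -21949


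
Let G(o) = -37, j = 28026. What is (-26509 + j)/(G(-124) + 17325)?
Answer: 1517/17288 ≈ 0.087749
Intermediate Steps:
(-26509 + j)/(G(-124) + 17325) = (-26509 + 28026)/(-37 + 17325) = 1517/17288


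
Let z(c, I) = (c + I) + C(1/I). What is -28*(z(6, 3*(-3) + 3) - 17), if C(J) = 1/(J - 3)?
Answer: 9212/19 ≈ 484.84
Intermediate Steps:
C(J) = 1/(-3 + J)
z(c, I) = I + c + 1/(-3 + 1/I) (z(c, I) = (c + I) + 1/(-3 + 1/I) = (I + c) + 1/(-3 + 1/I) = I + c + 1/(-3 + 1/I))
-28*(z(6, 3*(-3) + 3) - 17) = -28*((-(3*(-3) + 3) + (-1 + 3*(3*(-3) + 3))*((3*(-3) + 3) + 6))/(-1 + 3*(3*(-3) + 3)) - 17) = -28*((-(-9 + 3) + (-1 + 3*(-9 + 3))*((-9 + 3) + 6))/(-1 + 3*(-9 + 3)) - 17) = -28*((-1*(-6) + (-1 + 3*(-6))*(-6 + 6))/(-1 + 3*(-6)) - 17) = -28*((6 + (-1 - 18)*0)/(-1 - 18) - 17) = -28*((6 - 19*0)/(-19) - 17) = -28*(-(6 + 0)/19 - 17) = -28*(-1/19*6 - 17) = -28*(-6/19 - 17) = -28*(-329/19) = 9212/19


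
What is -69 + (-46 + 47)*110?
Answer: 41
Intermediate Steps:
-69 + (-46 + 47)*110 = -69 + 1*110 = -69 + 110 = 41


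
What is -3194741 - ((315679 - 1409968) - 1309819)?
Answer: -790633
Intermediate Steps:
-3194741 - ((315679 - 1409968) - 1309819) = -3194741 - (-1094289 - 1309819) = -3194741 - 1*(-2404108) = -3194741 + 2404108 = -790633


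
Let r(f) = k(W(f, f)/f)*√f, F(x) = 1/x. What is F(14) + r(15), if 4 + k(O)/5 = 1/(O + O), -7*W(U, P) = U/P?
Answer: 1/14 - 565*√15/2 ≈ -1094.0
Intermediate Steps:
W(U, P) = -U/(7*P)
k(O) = -20 + 5/(2*O) (k(O) = -20 + 5/(O + O) = -20 + 5/((2*O)) = -20 + 5*(1/(2*O)) = -20 + 5/(2*O))
F(x) = 1/x
r(f) = √f*(-20 - 35*f/2) (r(f) = (-20 + 5/(2*(((-f/(7*f))/f))))*√f = (-20 + 5/(2*((-1/(7*f)))))*√f = (-20 + 5*(-7*f)/2)*√f = (-20 - 35*f/2)*√f = √f*(-20 - 35*f/2))
F(14) + r(15) = 1/14 + √15*(-20 - 35/2*15) = 1/14 + √15*(-20 - 525/2) = 1/14 + √15*(-565/2) = 1/14 - 565*√15/2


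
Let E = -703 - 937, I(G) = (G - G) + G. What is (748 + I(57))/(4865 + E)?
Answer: 161/645 ≈ 0.24961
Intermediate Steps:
I(G) = G (I(G) = 0 + G = G)
E = -1640
(748 + I(57))/(4865 + E) = (748 + 57)/(4865 - 1640) = 805/3225 = 805*(1/3225) = 161/645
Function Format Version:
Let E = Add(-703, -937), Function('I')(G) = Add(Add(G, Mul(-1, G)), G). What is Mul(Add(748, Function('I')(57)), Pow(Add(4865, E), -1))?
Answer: Rational(161, 645) ≈ 0.24961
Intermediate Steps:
Function('I')(G) = G (Function('I')(G) = Add(0, G) = G)
E = -1640
Mul(Add(748, Function('I')(57)), Pow(Add(4865, E), -1)) = Mul(Add(748, 57), Pow(Add(4865, -1640), -1)) = Mul(805, Pow(3225, -1)) = Mul(805, Rational(1, 3225)) = Rational(161, 645)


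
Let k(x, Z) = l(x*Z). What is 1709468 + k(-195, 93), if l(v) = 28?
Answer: 1709496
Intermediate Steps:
k(x, Z) = 28
1709468 + k(-195, 93) = 1709468 + 28 = 1709496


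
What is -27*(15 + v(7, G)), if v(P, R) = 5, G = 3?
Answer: -540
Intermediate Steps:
-27*(15 + v(7, G)) = -27*(15 + 5) = -27*20 = -540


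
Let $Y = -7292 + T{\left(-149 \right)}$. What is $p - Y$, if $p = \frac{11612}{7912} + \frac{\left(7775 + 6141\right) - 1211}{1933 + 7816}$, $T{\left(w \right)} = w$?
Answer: $\frac{143542119039}{19283522} \approx 7443.8$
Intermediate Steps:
$p = \frac{53431837}{19283522}$ ($p = 11612 \cdot \frac{1}{7912} + \frac{13916 - 1211}{9749} = \frac{2903}{1978} + 12705 \cdot \frac{1}{9749} = \frac{2903}{1978} + \frac{12705}{9749} = \frac{53431837}{19283522} \approx 2.7709$)
$Y = -7441$ ($Y = -7292 - 149 = -7441$)
$p - Y = \frac{53431837}{19283522} - -7441 = \frac{53431837}{19283522} + 7441 = \frac{143542119039}{19283522}$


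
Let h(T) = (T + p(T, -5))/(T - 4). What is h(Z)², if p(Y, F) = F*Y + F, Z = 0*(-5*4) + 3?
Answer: 289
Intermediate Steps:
Z = 3 (Z = 0*(-20) + 3 = 0 + 3 = 3)
p(Y, F) = F + F*Y
h(T) = (-5 - 4*T)/(-4 + T) (h(T) = (T - 5*(1 + T))/(T - 4) = (T + (-5 - 5*T))/(-4 + T) = (-5 - 4*T)/(-4 + T))
h(Z)² = ((-5 - 4*3)/(-4 + 3))² = ((-5 - 12)/(-1))² = (-1*(-17))² = 17² = 289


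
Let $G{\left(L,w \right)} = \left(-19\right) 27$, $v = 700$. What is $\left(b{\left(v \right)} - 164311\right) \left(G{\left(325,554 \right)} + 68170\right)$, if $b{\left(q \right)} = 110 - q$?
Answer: $-11156706957$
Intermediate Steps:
$G{\left(L,w \right)} = -513$
$\left(b{\left(v \right)} - 164311\right) \left(G{\left(325,554 \right)} + 68170\right) = \left(\left(110 - 700\right) - 164311\right) \left(-513 + 68170\right) = \left(\left(110 - 700\right) - 164311\right) 67657 = \left(-590 - 164311\right) 67657 = \left(-164901\right) 67657 = -11156706957$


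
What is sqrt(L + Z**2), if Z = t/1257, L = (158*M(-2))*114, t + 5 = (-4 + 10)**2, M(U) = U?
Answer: I*sqrt(56919684215)/1257 ≈ 189.8*I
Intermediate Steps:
t = 31 (t = -5 + (-4 + 10)**2 = -5 + 6**2 = -5 + 36 = 31)
L = -36024 (L = (158*(-2))*114 = -316*114 = -36024)
Z = 31/1257 ≈ 0.024662
sqrt(L + Z**2) = sqrt(-36024 + (31/1257)**2) = sqrt(-36024 + 961/1580049) = sqrt(-56919684215/1580049) = I*sqrt(56919684215)/1257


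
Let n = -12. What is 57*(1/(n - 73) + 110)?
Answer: 532893/85 ≈ 6269.3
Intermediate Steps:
57*(1/(n - 73) + 110) = 57*(1/(-12 - 73) + 110) = 57*(1/(-85) + 110) = 57*(-1/85 + 110) = 57*(9349/85) = 532893/85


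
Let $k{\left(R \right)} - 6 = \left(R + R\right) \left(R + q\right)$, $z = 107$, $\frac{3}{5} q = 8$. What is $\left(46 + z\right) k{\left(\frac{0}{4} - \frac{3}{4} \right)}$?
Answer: $- \frac{15759}{8} \approx -1969.9$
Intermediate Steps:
$q = \frac{40}{3}$ ($q = \frac{5}{3} \cdot 8 = \frac{40}{3} \approx 13.333$)
$k{\left(R \right)} = 6 + 2 R \left(\frac{40}{3} + R\right)$ ($k{\left(R \right)} = 6 + \left(R + R\right) \left(R + \frac{40}{3}\right) = 6 + 2 R \left(\frac{40}{3} + R\right)$)
$\left(46 + z\right) k{\left(\frac{0}{4} - \frac{3}{4} \right)} = \left(46 + 107\right) \left(6 + 2 \left(\frac{0}{4} - \frac{3}{4}\right)^{2} + \frac{80 \left(\frac{0}{4} - \frac{3}{4}\right)}{3}\right) = 153 \left(6 + 2 \left(0 \cdot \frac{1}{4} - \frac{3}{4}\right)^{2} + \frac{80 \left(0 \cdot \frac{1}{4} - \frac{3}{4}\right)}{3}\right) = 153 \left(6 + 2 \left(0 - \frac{3}{4}\right)^{2} + \frac{80 \left(0 - \frac{3}{4}\right)}{3}\right) = 153 \left(6 + 2 \left(- \frac{3}{4}\right)^{2} + \frac{80}{3} \left(- \frac{3}{4}\right)\right) = 153 \left(6 + 2 \cdot \frac{9}{16} - 20\right) = 153 \left(6 + \frac{9}{8} - 20\right) = 153 \left(- \frac{103}{8}\right) = - \frac{15759}{8}$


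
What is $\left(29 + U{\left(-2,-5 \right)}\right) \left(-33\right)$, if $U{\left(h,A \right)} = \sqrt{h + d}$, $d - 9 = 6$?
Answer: $-957 - 33 \sqrt{13} \approx -1076.0$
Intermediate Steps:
$d = 15$ ($d = 9 + 6 = 15$)
$U{\left(h,A \right)} = \sqrt{15 + h}$ ($U{\left(h,A \right)} = \sqrt{h + 15} = \sqrt{15 + h}$)
$\left(29 + U{\left(-2,-5 \right)}\right) \left(-33\right) = \left(29 + \sqrt{15 - 2}\right) \left(-33\right) = \left(29 + \sqrt{13}\right) \left(-33\right) = -957 - 33 \sqrt{13}$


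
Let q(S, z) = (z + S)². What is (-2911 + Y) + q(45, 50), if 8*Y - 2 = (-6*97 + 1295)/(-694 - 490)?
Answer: 57913463/9472 ≈ 6114.2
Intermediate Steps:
q(S, z) = (S + z)²
Y = 1655/9472 (Y = ¼ + ((-6*97 + 1295)/(-694 - 490))/8 = ¼ + ((-582 + 1295)/(-1184))/8 = ¼ + (713*(-1/1184))/8 = ¼ + (⅛)*(-713/1184) = ¼ - 713/9472 = 1655/9472 ≈ 0.17473)
(-2911 + Y) + q(45, 50) = (-2911 + 1655/9472) + (45 + 50)² = -27571337/9472 + 95² = -27571337/9472 + 9025 = 57913463/9472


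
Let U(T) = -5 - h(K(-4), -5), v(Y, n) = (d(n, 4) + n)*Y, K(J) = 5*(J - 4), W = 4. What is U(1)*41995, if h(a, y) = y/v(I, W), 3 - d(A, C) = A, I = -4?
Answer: -2729675/12 ≈ -2.2747e+5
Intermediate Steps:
d(A, C) = 3 - A
K(J) = -20 + 5*J (K(J) = 5*(-4 + J) = -20 + 5*J)
v(Y, n) = 3*Y (v(Y, n) = ((3 - n) + n)*Y = 3*Y)
h(a, y) = -y/12 (h(a, y) = y/((3*(-4))) = y/(-12) = y*(-1/12) = -y/12)
U(T) = -65/12 (U(T) = -5 - (-1)*(-5)/12 = -5 - 1*5/12 = -5 - 5/12 = -65/12)
U(1)*41995 = -65/12*41995 = -2729675/12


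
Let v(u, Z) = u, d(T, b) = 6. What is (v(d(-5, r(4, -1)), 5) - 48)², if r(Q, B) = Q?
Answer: 1764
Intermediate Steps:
(v(d(-5, r(4, -1)), 5) - 48)² = (6 - 48)² = (-42)² = 1764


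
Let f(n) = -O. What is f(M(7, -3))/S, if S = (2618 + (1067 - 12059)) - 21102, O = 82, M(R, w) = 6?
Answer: 41/14738 ≈ 0.0027819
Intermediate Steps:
S = -29476 (S = (2618 - 10992) - 21102 = -8374 - 21102 = -29476)
f(n) = -82 (f(n) = -1*82 = -82)
f(M(7, -3))/S = -82/(-29476) = -82*(-1/29476) = 41/14738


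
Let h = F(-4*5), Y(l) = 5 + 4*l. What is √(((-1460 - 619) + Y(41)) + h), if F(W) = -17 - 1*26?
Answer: 3*I*√217 ≈ 44.193*I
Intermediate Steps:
F(W) = -43 (F(W) = -17 - 26 = -43)
h = -43
√(((-1460 - 619) + Y(41)) + h) = √(((-1460 - 619) + (5 + 4*41)) - 43) = √((-2079 + (5 + 164)) - 43) = √((-2079 + 169) - 43) = √(-1910 - 43) = √(-1953) = 3*I*√217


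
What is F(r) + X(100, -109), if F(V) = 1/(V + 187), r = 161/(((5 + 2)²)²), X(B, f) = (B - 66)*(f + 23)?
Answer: -187615193/64164 ≈ -2924.0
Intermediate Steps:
X(B, f) = (-66 + B)*(23 + f)
r = 23/343 (r = 161/((7²)²) = 161/(49²) = 161/2401 = 161*(1/2401) = 23/343 ≈ 0.067055)
F(V) = 1/(187 + V)
F(r) + X(100, -109) = 1/(187 + 23/343) + (-1518 - 66*(-109) + 23*100 + 100*(-109)) = 1/(64164/343) + (-1518 + 7194 + 2300 - 10900) = 343/64164 - 2924 = -187615193/64164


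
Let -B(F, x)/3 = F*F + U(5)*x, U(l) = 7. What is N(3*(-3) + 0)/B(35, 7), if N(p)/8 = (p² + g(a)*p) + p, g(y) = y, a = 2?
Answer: -72/637 ≈ -0.11303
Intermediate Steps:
B(F, x) = -21*x - 3*F² (B(F, x) = -3*(F*F + 7*x) = -3*(F² + 7*x) = -21*x - 3*F²)
N(p) = 8*p² + 24*p (N(p) = 8*((p² + 2*p) + p) = 8*(p² + 3*p) = 8*p² + 24*p)
N(3*(-3) + 0)/B(35, 7) = (8*(3*(-3) + 0)*(3 + (3*(-3) + 0)))/(-21*7 - 3*35²) = (8*(-9 + 0)*(3 + (-9 + 0)))/(-147 - 3*1225) = (8*(-9)*(3 - 9))/(-147 - 3675) = (8*(-9)*(-6))/(-3822) = 432*(-1/3822) = -72/637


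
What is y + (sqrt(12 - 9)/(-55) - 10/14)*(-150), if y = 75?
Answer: 1275/7 + 30*sqrt(3)/11 ≈ 186.87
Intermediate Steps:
y + (sqrt(12 - 9)/(-55) - 10/14)*(-150) = 75 + (sqrt(12 - 9)/(-55) - 10/14)*(-150) = 75 + (sqrt(3)*(-1/55) - 10*1/14)*(-150) = 75 + (-sqrt(3)/55 - 5/7)*(-150) = 75 + (-5/7 - sqrt(3)/55)*(-150) = 75 + (750/7 + 30*sqrt(3)/11) = 1275/7 + 30*sqrt(3)/11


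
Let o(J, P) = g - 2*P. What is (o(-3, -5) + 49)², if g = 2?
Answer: 3721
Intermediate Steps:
o(J, P) = 2 - 2*P
(o(-3, -5) + 49)² = ((2 - 2*(-5)) + 49)² = ((2 + 10) + 49)² = (12 + 49)² = 61² = 3721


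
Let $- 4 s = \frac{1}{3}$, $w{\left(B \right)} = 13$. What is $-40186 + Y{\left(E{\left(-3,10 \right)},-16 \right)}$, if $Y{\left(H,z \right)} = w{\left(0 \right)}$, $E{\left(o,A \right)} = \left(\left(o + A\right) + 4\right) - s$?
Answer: $-40173$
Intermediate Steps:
$s = - \frac{1}{12}$ ($s = - \frac{1}{4 \cdot 3} = \left(- \frac{1}{4}\right) \frac{1}{3} = - \frac{1}{12} \approx -0.083333$)
$E{\left(o,A \right)} = \frac{49}{12} + A + o$ ($E{\left(o,A \right)} = \left(\left(o + A\right) + 4\right) - - \frac{1}{12} = \left(\left(A + o\right) + 4\right) + \frac{1}{12} = \left(4 + A + o\right) + \frac{1}{12} = \frac{49}{12} + A + o$)
$Y{\left(H,z \right)} = 13$
$-40186 + Y{\left(E{\left(-3,10 \right)},-16 \right)} = -40186 + 13 = -40173$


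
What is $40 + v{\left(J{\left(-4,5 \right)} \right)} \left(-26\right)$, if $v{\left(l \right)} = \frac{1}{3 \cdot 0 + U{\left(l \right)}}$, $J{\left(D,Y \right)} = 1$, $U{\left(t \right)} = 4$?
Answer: $\frac{67}{2} \approx 33.5$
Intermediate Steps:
$v{\left(l \right)} = \frac{1}{4}$ ($v{\left(l \right)} = \frac{1}{3 \cdot 0 + 4} = \frac{1}{0 + 4} = \frac{1}{4}$)
$40 + v{\left(J{\left(-4,5 \right)} \right)} \left(-26\right) = 40 + \frac{1}{4} \left(-26\right) = 40 - \frac{13}{2} = \frac{67}{2}$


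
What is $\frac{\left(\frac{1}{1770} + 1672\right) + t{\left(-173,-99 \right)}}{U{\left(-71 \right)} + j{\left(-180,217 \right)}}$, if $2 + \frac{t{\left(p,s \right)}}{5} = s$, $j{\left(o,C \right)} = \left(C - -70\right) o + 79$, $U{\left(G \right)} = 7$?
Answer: $- \frac{2065591}{91285980} \approx -0.022628$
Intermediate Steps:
$j{\left(o,C \right)} = 79 + o \left(70 + C\right)$ ($j{\left(o,C \right)} = \left(C + 70\right) o + 79 = \left(70 + C\right) o + 79 = o \left(70 + C\right) + 79 = 79 + o \left(70 + C\right)$)
$t{\left(p,s \right)} = -10 + 5 s$
$\frac{\left(\frac{1}{1770} + 1672\right) + t{\left(-173,-99 \right)}}{U{\left(-71 \right)} + j{\left(-180,217 \right)}} = \frac{\left(\frac{1}{1770} + 1672\right) + \left(-10 + 5 \left(-99\right)\right)}{7 + \left(79 + 70 \left(-180\right) + 217 \left(-180\right)\right)} = \frac{\left(\frac{1}{1770} + 1672\right) - 505}{7 - 51581} = \frac{\frac{2959441}{1770} - 505}{7 - 51581} = \frac{2065591}{1770 \left(-51574\right)} = \frac{2065591}{1770} \left(- \frac{1}{51574}\right) = - \frac{2065591}{91285980}$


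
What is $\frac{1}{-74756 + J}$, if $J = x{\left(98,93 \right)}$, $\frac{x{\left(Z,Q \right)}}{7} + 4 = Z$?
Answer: $- \frac{1}{74098} \approx -1.3496 \cdot 10^{-5}$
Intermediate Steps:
$x{\left(Z,Q \right)} = -28 + 7 Z$
$J = 658$ ($J = -28 + 7 \cdot 98 = -28 + 686 = 658$)
$\frac{1}{-74756 + J} = \frac{1}{-74756 + 658} = \frac{1}{-74098} = - \frac{1}{74098}$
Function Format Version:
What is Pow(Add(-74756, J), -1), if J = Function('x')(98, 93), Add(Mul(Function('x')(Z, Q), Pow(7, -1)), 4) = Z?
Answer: Rational(-1, 74098) ≈ -1.3496e-5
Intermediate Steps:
Function('x')(Z, Q) = Add(-28, Mul(7, Z))
J = 658 (J = Add(-28, Mul(7, 98)) = Add(-28, 686) = 658)
Pow(Add(-74756, J), -1) = Pow(Add(-74756, 658), -1) = Pow(-74098, -1) = Rational(-1, 74098)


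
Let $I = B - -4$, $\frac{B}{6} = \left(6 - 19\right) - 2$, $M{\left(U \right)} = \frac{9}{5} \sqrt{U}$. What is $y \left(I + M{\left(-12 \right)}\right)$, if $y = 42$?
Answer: $-3612 + \frac{756 i \sqrt{3}}{5} \approx -3612.0 + 261.89 i$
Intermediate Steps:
$M{\left(U \right)} = \frac{9 \sqrt{U}}{5}$ ($M{\left(U \right)} = 9 \cdot \frac{1}{5} \sqrt{U} = \frac{9 \sqrt{U}}{5}$)
$B = -90$ ($B = 6 \left(\left(6 - 19\right) - 2\right) = 6 \left(-13 - 2\right) = 6 \left(-15\right) = -90$)
$I = -86$ ($I = -90 - -4 = -90 + 4 = -86$)
$y \left(I + M{\left(-12 \right)}\right) = 42 \left(-86 + \frac{9 \sqrt{-12}}{5}\right) = 42 \left(-86 + \frac{9 \cdot 2 i \sqrt{3}}{5}\right) = 42 \left(-86 + \frac{18 i \sqrt{3}}{5}\right) = -3612 + \frac{756 i \sqrt{3}}{5}$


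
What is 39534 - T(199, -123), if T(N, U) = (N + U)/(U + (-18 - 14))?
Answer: 6127846/155 ≈ 39535.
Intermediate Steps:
T(N, U) = (N + U)/(-32 + U) (T(N, U) = (N + U)/(U - 32) = (N + U)/(-32 + U))
39534 - T(199, -123) = 39534 - (199 - 123)/(-32 - 123) = 39534 - 76/(-155) = 39534 - (-1)*76/155 = 39534 - 1*(-76/155) = 39534 + 76/155 = 6127846/155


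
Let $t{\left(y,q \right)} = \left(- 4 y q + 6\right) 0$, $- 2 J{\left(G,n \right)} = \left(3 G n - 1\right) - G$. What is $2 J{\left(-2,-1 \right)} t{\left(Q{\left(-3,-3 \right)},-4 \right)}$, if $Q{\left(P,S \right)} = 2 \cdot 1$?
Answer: $0$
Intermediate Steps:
$Q{\left(P,S \right)} = 2$
$J{\left(G,n \right)} = \frac{1}{2} + \frac{G}{2} - \frac{3 G n}{2}$ ($J{\left(G,n \right)} = - \frac{\left(3 G n - 1\right) - G}{2} = - \frac{\left(-1 + 3 G n\right) - G}{2} = - \frac{-1 - G + 3 G n}{2} = \frac{1}{2} + \frac{G}{2} - \frac{3 G n}{2}$)
$t{\left(y,q \right)} = 0$ ($t{\left(y,q \right)} = \left(- 4 q y + 6\right) 0 = \left(6 - 4 q y\right) 0 = 0$)
$2 J{\left(-2,-1 \right)} t{\left(Q{\left(-3,-3 \right)},-4 \right)} = 2 \left(\frac{1}{2} + \frac{1}{2} \left(-2\right) - \left(-3\right) \left(-1\right)\right) 0 = 2 \left(\frac{1}{2} - 1 - 3\right) 0 = 2 \left(- \frac{7}{2}\right) 0 = \left(-7\right) 0 = 0$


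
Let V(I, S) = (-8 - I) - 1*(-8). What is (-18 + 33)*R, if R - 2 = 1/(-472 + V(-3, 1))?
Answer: 14055/469 ≈ 29.968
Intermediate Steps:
V(I, S) = -I (V(I, S) = (-8 - I) + 8 = -I)
R = 937/469 (R = 2 + 1/(-472 - 1*(-3)) = 2 + 1/(-472 + 3) = 2 + 1/(-469) = 2 - 1/469 = 937/469 ≈ 1.9979)
(-18 + 33)*R = (-18 + 33)*(937/469) = 15*(937/469) = 14055/469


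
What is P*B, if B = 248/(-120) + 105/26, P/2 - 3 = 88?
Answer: 5383/15 ≈ 358.87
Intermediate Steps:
P = 182 (P = 6 + 2*88 = 6 + 176 = 182)
B = 769/390 (B = 248*(-1/120) + 105*(1/26) = -31/15 + 105/26 = 769/390 ≈ 1.9718)
P*B = 182*(769/390) = 5383/15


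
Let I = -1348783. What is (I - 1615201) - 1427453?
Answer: -4391437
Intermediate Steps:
(I - 1615201) - 1427453 = (-1348783 - 1615201) - 1427453 = -2963984 - 1427453 = -4391437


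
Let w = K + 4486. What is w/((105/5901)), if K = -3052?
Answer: 402954/5 ≈ 80591.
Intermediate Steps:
w = 1434 (w = -3052 + 4486 = 1434)
w/((105/5901)) = 1434/((105/5901)) = 1434/((105*(1/5901))) = 1434/(5/281) = 1434*(281/5) = 402954/5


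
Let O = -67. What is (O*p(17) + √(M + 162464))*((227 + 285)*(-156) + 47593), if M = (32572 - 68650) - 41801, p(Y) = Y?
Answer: 36765781 - 32279*√84585 ≈ 2.7378e+7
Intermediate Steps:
M = -77879 (M = -36078 - 41801 = -77879)
(O*p(17) + √(M + 162464))*((227 + 285)*(-156) + 47593) = (-67*17 + √(-77879 + 162464))*((227 + 285)*(-156) + 47593) = (-1139 + √84585)*(512*(-156) + 47593) = (-1139 + √84585)*(-79872 + 47593) = (-1139 + √84585)*(-32279) = 36765781 - 32279*√84585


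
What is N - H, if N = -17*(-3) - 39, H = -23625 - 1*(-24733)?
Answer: -1096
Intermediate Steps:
H = 1108 (H = -23625 + 24733 = 1108)
N = 12 (N = 51 - 39 = 12)
N - H = 12 - 1*1108 = 12 - 1108 = -1096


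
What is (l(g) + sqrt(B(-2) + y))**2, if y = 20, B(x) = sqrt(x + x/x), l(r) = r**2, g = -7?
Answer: (49 + sqrt(20 + I))**2 ≈ 2859.4 + 11.95*I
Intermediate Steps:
B(x) = sqrt(1 + x) (B(x) = sqrt(x + 1) = sqrt(1 + x))
(l(g) + sqrt(B(-2) + y))**2 = ((-7)**2 + sqrt(sqrt(1 - 2) + 20))**2 = (49 + sqrt(sqrt(-1) + 20))**2 = (49 + sqrt(I + 20))**2 = (49 + sqrt(20 + I))**2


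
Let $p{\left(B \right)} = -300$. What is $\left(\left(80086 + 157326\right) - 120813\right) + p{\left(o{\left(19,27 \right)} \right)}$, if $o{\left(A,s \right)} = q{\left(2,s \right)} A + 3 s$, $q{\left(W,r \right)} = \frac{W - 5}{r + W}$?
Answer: $116299$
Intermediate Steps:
$q{\left(W,r \right)} = \frac{-5 + W}{W + r}$
$o{\left(A,s \right)} = 3 s - \frac{3 A}{2 + s}$ ($o{\left(A,s \right)} = \frac{-5 + 2}{2 + s} A + 3 s = \frac{1}{2 + s} \left(-3\right) A + 3 s = - \frac{3}{2 + s} A + 3 s = - \frac{3 A}{2 + s} + 3 s = 3 s - \frac{3 A}{2 + s}$)
$\left(\left(80086 + 157326\right) - 120813\right) + p{\left(o{\left(19,27 \right)} \right)} = \left(\left(80086 + 157326\right) - 120813\right) - 300 = \left(237412 - 120813\right) - 300 = 116599 - 300 = 116299$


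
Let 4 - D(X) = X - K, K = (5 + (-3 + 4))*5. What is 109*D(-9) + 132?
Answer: 4819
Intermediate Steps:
K = 30 (K = (5 + 1)*5 = 6*5 = 30)
D(X) = 34 - X (D(X) = 4 - (X - 1*30) = 4 - (X - 30) = 4 - (-30 + X) = 4 + (30 - X) = 34 - X)
109*D(-9) + 132 = 109*(34 - 1*(-9)) + 132 = 109*(34 + 9) + 132 = 109*43 + 132 = 4687 + 132 = 4819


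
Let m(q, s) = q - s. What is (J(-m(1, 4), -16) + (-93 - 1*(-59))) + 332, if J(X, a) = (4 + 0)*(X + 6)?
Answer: 334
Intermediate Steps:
J(X, a) = 24 + 4*X (J(X, a) = 4*(6 + X) = 24 + 4*X)
(J(-m(1, 4), -16) + (-93 - 1*(-59))) + 332 = ((24 + 4*(-(1 - 1*4))) + (-93 - 1*(-59))) + 332 = ((24 + 4*(-(1 - 4))) + (-93 + 59)) + 332 = ((24 + 4*(-1*(-3))) - 34) + 332 = ((24 + 4*3) - 34) + 332 = ((24 + 12) - 34) + 332 = (36 - 34) + 332 = 2 + 332 = 334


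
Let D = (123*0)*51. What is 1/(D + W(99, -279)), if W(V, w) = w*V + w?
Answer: -1/27900 ≈ -3.5842e-5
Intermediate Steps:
W(V, w) = w + V*w (W(V, w) = V*w + w = w + V*w)
D = 0 (D = 0*51 = 0)
1/(D + W(99, -279)) = 1/(0 - 279*(1 + 99)) = 1/(0 - 279*100) = 1/(0 - 27900) = 1/(-27900) = -1/27900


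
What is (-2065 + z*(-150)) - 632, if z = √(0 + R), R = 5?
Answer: -2697 - 150*√5 ≈ -3032.4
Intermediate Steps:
z = √5 (z = √(0 + 5) = √5 ≈ 2.2361)
(-2065 + z*(-150)) - 632 = (-2065 + √5*(-150)) - 632 = (-2065 - 150*√5) - 632 = -2697 - 150*√5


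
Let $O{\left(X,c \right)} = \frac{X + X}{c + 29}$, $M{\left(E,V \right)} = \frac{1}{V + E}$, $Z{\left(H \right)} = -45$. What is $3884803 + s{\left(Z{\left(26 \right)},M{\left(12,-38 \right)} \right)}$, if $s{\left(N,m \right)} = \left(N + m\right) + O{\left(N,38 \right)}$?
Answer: $\frac{6767246029}{1742} \approx 3.8848 \cdot 10^{6}$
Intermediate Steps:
$M{\left(E,V \right)} = \frac{1}{E + V}$
$O{\left(X,c \right)} = \frac{2 X}{29 + c}$
$s{\left(N,m \right)} = m + \frac{69 N}{67}$ ($s{\left(N,m \right)} = \left(N + m\right) + \frac{2 N}{29 + 38} = \left(N + m\right) + \frac{2 N}{67} = m + \frac{69 N}{67}$)
$3884803 + s{\left(Z{\left(26 \right)},M{\left(12,-38 \right)} \right)} = 3884803 + \left(\frac{1}{12 - 38} + \frac{69}{67} \left(-45\right)\right) = 3884803 - \left(\frac{3105}{67} - \frac{1}{-26}\right) = 3884803 - \frac{80797}{1742} = \frac{6767246029}{1742}$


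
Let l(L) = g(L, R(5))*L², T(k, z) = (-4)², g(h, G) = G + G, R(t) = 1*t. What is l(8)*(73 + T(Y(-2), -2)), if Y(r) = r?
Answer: 56960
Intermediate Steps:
R(t) = t
g(h, G) = 2*G
T(k, z) = 16
l(L) = 10*L² (l(L) = (2*5)*L² = 10*L²)
l(8)*(73 + T(Y(-2), -2)) = (10*8²)*(73 + 16) = (10*64)*89 = 640*89 = 56960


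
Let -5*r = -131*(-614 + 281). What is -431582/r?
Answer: 2157910/43623 ≈ 49.467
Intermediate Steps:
r = -43623/5 (r = -(-131)*(-614 + 281)/5 = -(-131)*(-333)/5 = -⅕*43623 = -43623/5 ≈ -8724.6)
-431582/r = -431582/(-43623/5) = -431582*(-5/43623) = 2157910/43623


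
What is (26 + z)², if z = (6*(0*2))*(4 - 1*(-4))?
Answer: 676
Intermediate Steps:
z = 0 (z = (6*0)*(4 + 4) = 0*8 = 0)
(26 + z)² = (26 + 0)² = 26² = 676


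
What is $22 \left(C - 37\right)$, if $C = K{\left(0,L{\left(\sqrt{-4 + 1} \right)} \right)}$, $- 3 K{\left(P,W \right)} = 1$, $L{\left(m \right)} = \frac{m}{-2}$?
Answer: $- \frac{2464}{3} \approx -821.33$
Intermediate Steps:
$L{\left(m \right)} = - \frac{m}{2}$ ($L{\left(m \right)} = m \left(- \frac{1}{2}\right) = - \frac{m}{2}$)
$K{\left(P,W \right)} = - \frac{1}{3}$ ($K{\left(P,W \right)} = \left(- \frac{1}{3}\right) 1 = - \frac{1}{3}$)
$C = - \frac{1}{3} \approx -0.33333$
$22 \left(C - 37\right) = 22 \left(- \frac{1}{3} - 37\right) = 22 \left(- \frac{112}{3}\right) = - \frac{2464}{3}$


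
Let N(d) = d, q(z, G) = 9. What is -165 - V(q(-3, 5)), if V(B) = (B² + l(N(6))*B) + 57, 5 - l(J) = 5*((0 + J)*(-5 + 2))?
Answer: -1158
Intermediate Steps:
l(J) = 5 + 15*J (l(J) = 5 - 5*(0 + J)*(-5 + 2) = 5 - 5*J*(-3) = 5 - 5*(-3*J) = 5 - (-15)*J = 5 + 15*J)
V(B) = 57 + B² + 95*B (V(B) = (B² + (5 + 15*6)*B) + 57 = (B² + (5 + 90)*B) + 57 = (B² + 95*B) + 57 = 57 + B² + 95*B)
-165 - V(q(-3, 5)) = -165 - (57 + 9² + 95*9) = -165 - (57 + 81 + 855) = -165 - 1*993 = -165 - 993 = -1158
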